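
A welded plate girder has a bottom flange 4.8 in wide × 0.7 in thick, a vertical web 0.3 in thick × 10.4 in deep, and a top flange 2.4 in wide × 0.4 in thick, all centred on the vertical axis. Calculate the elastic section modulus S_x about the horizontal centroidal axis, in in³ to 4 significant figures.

S_x ≈ 18.27 in³

Split into non-overlapping primitives; take the origin at the lower-left of the bounding box.
Bottom plate: 4.8 × 0.7, A = 3.36 in², y = 0.35 in, Ī = 0.1372 in⁴.
Web plate: 0.3 × 10.4, A = 3.12 in², y = 5.9 in, Ī = 28.1216 in⁴.
Top plate: 2.4 × 0.4, A = 0.96 in², y = 11.3 in, Ī = 0.0128 in⁴.
Centroid: ȳ = ΣA·y / ΣA = 4.09032 in.
Transfer each piece to the horizontal centroidal axis using Ī + A·d² with d = y − 4.09032:
  bottom plate: d = -3.74032 in → contributes +47.1436 in⁴
  web plate: d = 1.80968 in → contributes +38.3394 in⁴
  top plate: d = 7.20968 in → contributes +49.9131 in⁴
Total I = 135.396 in⁴.
Extreme fibre distance c = 7.40968 in; S = I/c = 18.2729 in³.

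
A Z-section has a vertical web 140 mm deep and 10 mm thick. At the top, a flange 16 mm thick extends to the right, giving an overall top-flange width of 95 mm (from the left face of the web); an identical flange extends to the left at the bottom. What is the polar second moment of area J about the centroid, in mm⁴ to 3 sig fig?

Break the section into simple shapes (no overlaps), measuring from the bottom-left corner of the bounding box.
Web: 10 × 140, A = 1 400 mm², y = 70 mm, Ī = 2 286 667 mm⁴.
Top flange (beyond web): 85 × 16, A = 1 360 mm², y = 132 mm, Ī = 29 013 mm⁴.
Bottom flange (beyond web): 85 × 16, A = 1 360 mm², y = 8 mm, Ī = 29 013 mm⁴.
Centroid: ȳ = ΣA·y / ΣA = 70 mm.
Transfer each piece to the centroidal x-axis using Ī + A·d² with d = y − 70:
  web: d = 0 mm → contributes +2 286 667 mm⁴
  top flange (beyond web): d = 62 mm → contributes +5 256 853 mm⁴
  bottom flange (beyond web): d = -62 mm → contributes +5 256 853 mm⁴
Total I = 12 800 373 mm⁴.
For the y-axis: x̄ = 90 mm.
Repeating about the centroidal y-axis gives I_y = 7 786 333 mm⁴.
Polar second moment: J = I_x + I_y = 20 586 707 mm⁴.

J ≈ 2.06 × 10⁷ mm⁴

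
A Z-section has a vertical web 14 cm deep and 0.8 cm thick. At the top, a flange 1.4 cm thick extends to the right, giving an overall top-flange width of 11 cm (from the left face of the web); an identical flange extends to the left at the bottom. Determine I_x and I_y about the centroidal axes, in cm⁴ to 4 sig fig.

Treat the section as a set of non-overlapping primitives; coordinates are from the bounding-box lower-left.
Web: 0.8 × 14, A = 11.2 cm², y = 7 cm, Ī = 182.933 cm⁴.
Top flange (beyond web): 10.2 × 1.4, A = 14.28 cm², y = 13.3 cm, Ī = 2.3324 cm⁴.
Bottom flange (beyond web): 10.2 × 1.4, A = 14.28 cm², y = 0.7 cm, Ī = 2.3324 cm⁴.
Centroid: ȳ = ΣA·y / ΣA = 7 cm.
Transfer each piece to the centroidal x-axis using Ī + A·d² with d = y − 7:
  web: d = 0 cm → contributes +182.933 cm⁴
  top flange (beyond web): d = 6.3 cm → contributes +569.106 cm⁴
  bottom flange (beyond web): d = -6.3 cm → contributes +569.106 cm⁴
Total I = 1321.14 cm⁴.
For the y-axis: x̄ = 10.6 cm.
Repeating about the centroidal y-axis gives I_y = 1112.15 cm⁴.

I_x ≈ 1321 cm⁴, I_y ≈ 1112 cm⁴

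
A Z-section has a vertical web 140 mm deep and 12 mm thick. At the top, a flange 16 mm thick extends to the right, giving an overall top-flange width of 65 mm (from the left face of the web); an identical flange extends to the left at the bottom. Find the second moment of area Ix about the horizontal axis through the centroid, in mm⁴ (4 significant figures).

Ix ≈ 9.300 × 10⁶ mm⁴

Treat the section as a set of non-overlapping primitives; coordinates are from the bounding-box lower-left.
Web: 12 × 140, A = 1 680 mm², y = 70 mm, Ī = 2 744 000 mm⁴.
Top flange (beyond web): 53 × 16, A = 848 mm², y = 132 mm, Ī = 18090.7 mm⁴.
Bottom flange (beyond web): 53 × 16, A = 848 mm², y = 8 mm, Ī = 18090.7 mm⁴.
Centroid: ȳ = ΣA·y / ΣA = 70 mm.
Transfer each piece to the horizontal axis through the centroid using Ī + A·d² with d = y − 70:
  web: d = 0 mm → contributes +2 744 000 mm⁴
  top flange (beyond web): d = 62 mm → contributes +3 277 803 mm⁴
  bottom flange (beyond web): d = -62 mm → contributes +3 277 803 mm⁴
Total I = 9 299 605 mm⁴.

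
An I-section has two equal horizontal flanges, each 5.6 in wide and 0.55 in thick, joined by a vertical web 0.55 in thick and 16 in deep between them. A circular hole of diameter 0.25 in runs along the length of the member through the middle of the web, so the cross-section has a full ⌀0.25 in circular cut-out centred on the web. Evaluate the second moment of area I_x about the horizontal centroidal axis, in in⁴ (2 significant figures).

Break the section into simple shapes (no overlaps), measuring from the bottom-left corner of the bounding box.
Bottom flange: 5.6 × 0.55, A = 3.08 in², y = 0.275 in, Ī = 0.07764 in⁴.
Web: 0.55 × 16, A = 8.8 in², y = 8.55 in, Ī = 187.7 in⁴.
Top flange: 5.6 × 0.55, A = 3.08 in², y = 16.83 in, Ī = 0.07764 in⁴.
Hole (subtracted): ⌀0.25, A = 0.04909 in², y = 8.55 in, Ī = 0.0001917 in⁴.
By symmetry the centroid is at mid-height, ȳ = 8.55 in.
Transfer each piece to the horizontal centroidal axis using Ī + A·d² with d = y − 8.55:
  bottom flange: d = -8.275 in → contributes +211 in⁴
  web: d = 0 in → contributes +187.7 in⁴
  top flange: d = 8.275 in → contributes +211 in⁴
  hole: d = 0 in → contributes −0.0001917 in⁴
Total I = 609.7 in⁴.

I_x ≈ 610 in⁴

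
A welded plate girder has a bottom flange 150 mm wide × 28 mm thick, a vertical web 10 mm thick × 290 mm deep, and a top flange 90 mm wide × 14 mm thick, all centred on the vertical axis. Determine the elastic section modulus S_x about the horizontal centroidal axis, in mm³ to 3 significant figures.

Decompose the section into non-overlapping parts with the origin at the bottom-left of its bounding rectangle.
Bottom plate: 150 × 28, A = 4 200 mm², y = 14 mm, Ī = 274 400 mm⁴.
Web plate: 10 × 290, A = 2 900 mm², y = 173 mm, Ī = 20 324 167 mm⁴.
Top plate: 90 × 14, A = 1 260 mm², y = 325 mm, Ī = 20 580 mm⁴.
Centroid: ȳ = ΣA·y / ΣA = 116.03 mm.
Transfer each piece to the horizontal centroidal axis using Ī + A·d² with d = y − 116.03:
  bottom plate: d = -102.03 mm → contributes +43 995 801 mm⁴
  web plate: d = 56.971 mm → contributes +29 736 778 mm⁴
  top plate: d = 208.97 mm → contributes +55 043 521 mm⁴
Total I = 128 776 100 mm⁴.
Extreme fibre distance c = 215.97 mm; S = I/c = 596 265 mm³.

S_x ≈ 5.96 × 10⁵ mm³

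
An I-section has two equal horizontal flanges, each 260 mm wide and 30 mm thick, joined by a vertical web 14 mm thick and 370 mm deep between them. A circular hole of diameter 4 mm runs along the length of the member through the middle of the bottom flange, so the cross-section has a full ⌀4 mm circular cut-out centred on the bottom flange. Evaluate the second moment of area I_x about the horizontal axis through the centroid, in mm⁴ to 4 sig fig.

Split into non-overlapping primitives; take the origin at the lower-left of the bounding box.
Bottom flange: 260 × 30, A = 7 800 mm², y = 15 mm, Ī = 585 000 mm⁴.
Web: 14 × 370, A = 5 180 mm², y = 215 mm, Ī = 59 095 167 mm⁴.
Top flange: 260 × 30, A = 7 800 mm², y = 415 mm, Ī = 585 000 mm⁴.
Hole (subtracted): ⌀4, A = 12.5664 mm², y = 15 mm, Ī = 12.5664 mm⁴.
Centroid: ȳ = ΣA·y / ΣA = 215.121 mm.
Transfer each piece to the horizontal axis through the centroid using Ī + A·d² with d = y − 215.121:
  bottom flange: d = -200.121 mm → contributes +312 962 697 mm⁴
  web: d = -0.12102 mm → contributes +59 095 243 mm⁴
  top flange: d = 199.879 mm → contributes +312 207 532 mm⁴
  hole: d = -200.121 mm → contributes −503 276 mm⁴
Total I = 683 762 195 mm⁴.

I_x ≈ 6.838 × 10⁸ mm⁴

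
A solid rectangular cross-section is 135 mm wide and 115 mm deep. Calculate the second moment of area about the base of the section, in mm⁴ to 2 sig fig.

The section: 135 × 115, A = 15 525 mm², y = 57.5 mm, Ī = 17 109 844 mm⁴.
Transfer it to the bottom edge using Ī + A·d² with d = y − 0:
  the section: d = 57.5 mm → contributes +68 439 375 mm⁴
Total I = 68 439 375 mm⁴.

I_base ≈ 6.8 × 10⁷ mm⁴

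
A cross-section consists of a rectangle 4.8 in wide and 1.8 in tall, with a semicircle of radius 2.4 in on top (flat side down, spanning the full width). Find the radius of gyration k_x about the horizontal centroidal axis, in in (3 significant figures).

k_x ≈ 1.12 in

Treat the section as a set of non-overlapping primitives; coordinates are from the bounding-box lower-left.
Rectangular body: 4.8 × 1.8, A = 8.64 in², y = 0.9 in, Ī = 2.3328 in⁴.
Semicircular cap: semicircle r = 2.4, A = 9.0478 in², y = 2.8186 in, Ī = 3.6415 in⁴.
Centroid: ȳ = ΣA·y / ΣA = 1.8814 in.
Transfer each piece to the horizontal centroidal axis using Ī + A·d² with d = y − 1.8814:
  rectangular body: d = -0.98141 in → contributes +10.655 in⁴
  semicircular cap: d = 0.93718 in → contributes +11.588 in⁴
Total I = 22.243 in⁴.
Radius of gyration: k = √(I/A) = √(22.243 / 17.688) = 1.1214 in.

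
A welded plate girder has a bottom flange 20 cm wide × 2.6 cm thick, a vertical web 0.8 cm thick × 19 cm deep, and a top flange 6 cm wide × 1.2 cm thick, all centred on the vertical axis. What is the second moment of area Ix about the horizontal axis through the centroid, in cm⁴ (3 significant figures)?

Treat the section as a set of non-overlapping primitives; coordinates are from the bounding-box lower-left.
Bottom plate: 20 × 2.6, A = 52 cm², y = 1.3 cm, Ī = 29.293 cm⁴.
Web plate: 0.8 × 19, A = 15.2 cm², y = 12.1 cm, Ī = 457.27 cm⁴.
Top plate: 6 × 1.2, A = 7.2 cm², y = 22.2 cm, Ī = 0.864 cm⁴.
Centroid: ȳ = ΣA·y / ΣA = 5.529 cm.
Transfer each piece to the horizontal axis through the centroid using Ī + A·d² with d = y − 5.529:
  bottom plate: d = -4.229 cm → contributes +959.3 cm⁴
  web plate: d = 6.571 cm → contributes +1113.6 cm⁴
  top plate: d = 16.671 cm → contributes +2001.9 cm⁴
Total I = 4074.8 cm⁴.

Ix ≈ 4070 cm⁴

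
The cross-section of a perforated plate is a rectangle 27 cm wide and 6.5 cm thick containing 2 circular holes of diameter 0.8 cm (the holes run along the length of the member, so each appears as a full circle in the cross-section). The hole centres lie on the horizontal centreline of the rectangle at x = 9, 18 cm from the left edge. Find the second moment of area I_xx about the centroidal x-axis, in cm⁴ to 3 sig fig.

Treat the section as a set of non-overlapping primitives; coordinates are from the bounding-box lower-left.
Plate: 27 × 6.5, A = 175.5 cm², y = 3.25 cm, Ī = 617.91 cm⁴.
Hole 1 (subtracted): ⌀0.8, A = 0.50265 cm², y = 3.25 cm, Ī = 0.020106 cm⁴.
Hole 2 (subtracted): ⌀0.8, A = 0.50265 cm², y = 3.25 cm, Ī = 0.020106 cm⁴.
By symmetry the centroid is at mid-height, ȳ = 3.25 cm.
All pieces are centred on the centroidal x-axis, so I = ΣĪ (holes subtracted) = 617.87 cm⁴.

I_xx ≈ 618 cm⁴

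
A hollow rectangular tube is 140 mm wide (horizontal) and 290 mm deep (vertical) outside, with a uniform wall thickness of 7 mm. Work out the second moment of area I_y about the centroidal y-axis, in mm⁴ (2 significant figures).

I_y ≈ 2.0 × 10⁷ mm⁴

Break the section into simple shapes (no overlaps), measuring from the bottom-left corner of the bounding box.
Outer rectangle: 140 × 290, A = 40 600 mm², x = 70 mm, Ī = 66 313 333 mm⁴.
Inner void (subtracted): 126 × 276, A = 34 776 mm², x = 70 mm, Ī = 46 008 648 mm⁴.
By symmetry the centroid is at mid-width, x̄ = 70 mm.
All pieces are centred on the centroidal y-axis, so I = ΣĪ (holes subtracted) = 20 304 685 mm⁴.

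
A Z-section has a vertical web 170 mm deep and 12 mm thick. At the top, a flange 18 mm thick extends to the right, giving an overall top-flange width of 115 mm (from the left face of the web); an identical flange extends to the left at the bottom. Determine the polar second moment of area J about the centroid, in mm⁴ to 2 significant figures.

Decompose the section into non-overlapping parts with the origin at the bottom-left of its bounding rectangle.
Web: 12 × 170, A = 2 040 mm², y = 85 mm, Ī = 4 913 000 mm⁴.
Top flange (beyond web): 103 × 18, A = 1 854 mm², y = 161 mm, Ī = 50 058 mm⁴.
Bottom flange (beyond web): 103 × 18, A = 1 854 mm², y = 9 mm, Ī = 50 058 mm⁴.
Centroid: ȳ = ΣA·y / ΣA = 85 mm.
Transfer each piece to the centroidal x-axis using Ī + A·d² with d = y − 85:
  web: d = 0 mm → contributes +4 913 000 mm⁴
  top flange (beyond web): d = 76 mm → contributes +10 758 762 mm⁴
  bottom flange (beyond web): d = -76 mm → contributes +10 758 762 mm⁴
Total I = 26 430 524 mm⁴.
For the y-axis: x̄ = 109 mm.
Repeating about the centroidal y-axis gives I_y = 15 562 236 mm⁴.
Polar second moment: J = I_x + I_y = 41 992 760 mm⁴.

J ≈ 4.2 × 10⁷ mm⁴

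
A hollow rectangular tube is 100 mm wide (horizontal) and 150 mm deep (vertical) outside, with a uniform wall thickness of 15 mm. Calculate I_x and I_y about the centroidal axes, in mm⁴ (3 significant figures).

I_x ≈ 1.80 × 10⁷ mm⁴, I_y ≈ 9.07 × 10⁶ mm⁴

Break the section into simple shapes (no overlaps), measuring from the bottom-left corner of the bounding box.
Outer rectangle: 100 × 150, A = 15 000 mm², y = 75 mm, Ī = 28 125 000 mm⁴.
Inner void (subtracted): 70 × 120, A = 8 400 mm², y = 75 mm, Ī = 10 080 000 mm⁴.
By symmetry the centroid is at mid-height, ȳ = 75 mm.
All pieces are centred on the centroidal x-axis, so I = ΣĪ (holes subtracted) = 18 045 000 mm⁴.
Repeating about the centroidal y-axis gives I_y = 9 070 000 mm⁴.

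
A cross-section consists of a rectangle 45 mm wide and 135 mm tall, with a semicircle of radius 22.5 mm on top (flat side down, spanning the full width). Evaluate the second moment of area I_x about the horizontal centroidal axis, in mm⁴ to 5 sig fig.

I_x ≈ 1.3429 × 10⁷ mm⁴

Decompose the section into non-overlapping parts with the origin at the bottom-left of its bounding rectangle.
Rectangular body: 45 × 135, A = 6 075 mm², y = 67.5 mm, Ī = 9 226 406 mm⁴.
Semicircular cap: semicircle r = 22.5, A = 795.2156 mm², y = 144.5493 mm, Ī = 28129.51 mm⁴.
Centroid: ȳ = ΣA·y / ΣA = 76.41832 mm.
Transfer each piece to the horizontal centroidal axis using Ī + A·d² with d = y − 76.41832:
  rectangular body: d = -8.918324 mm → contributes +9 709 590 mm⁴
  semicircular cap: d = 68.13097 mm → contributes +3 719 385 mm⁴
Total I = 13 428 975 mm⁴.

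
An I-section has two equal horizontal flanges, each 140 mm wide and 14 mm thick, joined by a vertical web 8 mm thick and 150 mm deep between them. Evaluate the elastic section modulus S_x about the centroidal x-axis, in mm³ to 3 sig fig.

S_x ≈ 3.22 × 10⁵ mm³

Decompose the section into non-overlapping parts with the origin at the bottom-left of its bounding rectangle.
Bottom flange: 140 × 14, A = 1 960 mm², y = 7 mm, Ī = 32 013 mm⁴.
Web: 8 × 150, A = 1 200 mm², y = 89 mm, Ī = 2 250 000 mm⁴.
Top flange: 140 × 14, A = 1 960 mm², y = 171 mm, Ī = 32 013 mm⁴.
By symmetry the centroid is at mid-height, ȳ = 89 mm.
Transfer each piece to the centroidal x-axis using Ī + A·d² with d = y − 89:
  bottom flange: d = -82 mm → contributes +13 211 053 mm⁴
  web: d = 0 mm → contributes +2 250 000 mm⁴
  top flange: d = 82 mm → contributes +13 211 053 mm⁴
Total I = 28 672 107 mm⁴.
Extreme fibre distance c = 89 mm; S = I/c = 322 159 mm³.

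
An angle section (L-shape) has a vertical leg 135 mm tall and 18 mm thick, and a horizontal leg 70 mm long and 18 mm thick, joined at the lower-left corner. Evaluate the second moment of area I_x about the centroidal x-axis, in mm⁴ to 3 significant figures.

Split into non-overlapping primitives; take the origin at the lower-left of the bounding box.
Vertical leg: 18 × 135, A = 2 430 mm², y = 67.5 mm, Ī = 3 690 563 mm⁴.
Horizontal leg (remainder): 52 × 18, A = 936 mm², y = 9 mm, Ī = 25 272 mm⁴.
Centroid: ȳ = ΣA·y / ΣA = 51.233 mm.
Transfer each piece to the centroidal x-axis using Ī + A·d² with d = y − 51.233:
  vertical leg: d = 16.267 mm → contributes +4 333 608 mm⁴
  horizontal leg (remainder): d = -42.233 mm → contributes +1 694 716 mm⁴
Total I = 6 028 324 mm⁴.

I_x ≈ 6.03 × 10⁶ mm⁴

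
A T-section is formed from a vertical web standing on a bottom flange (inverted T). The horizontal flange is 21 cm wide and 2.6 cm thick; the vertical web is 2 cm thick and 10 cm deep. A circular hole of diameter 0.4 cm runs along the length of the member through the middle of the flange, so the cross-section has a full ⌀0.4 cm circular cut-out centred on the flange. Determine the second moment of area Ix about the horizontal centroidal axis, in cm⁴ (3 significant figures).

Split into non-overlapping primitives; take the origin at the lower-left of the bounding box.
Flange: 21 × 2.6, A = 54.6 cm², y = 1.3 cm, Ī = 30.758 cm⁴.
Web: 2 × 10, A = 20 cm², y = 7.6 cm, Ī = 166.67 cm⁴.
Hole (subtracted): ⌀0.4, A = 0.12566 cm², y = 1.3 cm, Ī = 0.0012566 cm⁴.
Centroid: ȳ = ΣA·y / ΣA = 2.9919 cm.
Transfer each piece to the horizontal centroidal axis using Ī + A·d² with d = y − 2.9919:
  flange: d = -1.6919 cm → contributes +187.04 cm⁴
  web: d = 4.6081 cm → contributes +591.37 cm⁴
  hole: d = -1.6919 cm → contributes −0.36095 cm⁴
Total I = 778.05 cm⁴.

Ix ≈ 778 cm⁴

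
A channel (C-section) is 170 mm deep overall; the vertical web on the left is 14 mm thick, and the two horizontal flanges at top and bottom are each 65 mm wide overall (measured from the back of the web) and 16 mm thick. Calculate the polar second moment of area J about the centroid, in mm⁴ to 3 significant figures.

J ≈ 1.69 × 10⁷ mm⁴

Break the section into simple shapes (no overlaps), measuring from the bottom-left corner of the bounding box.
Web: 14 × 170, A = 2 380 mm², y = 85 mm, Ī = 5 731 833 mm⁴.
Top flange (beyond web): 51 × 16, A = 816 mm², y = 162 mm, Ī = 17 408 mm⁴.
Bottom flange (beyond web): 51 × 16, A = 816 mm², y = 8 mm, Ī = 17 408 mm⁴.
By symmetry the centroid is at mid-height, ȳ = 85 mm.
Transfer each piece to the centroidal x-axis using Ī + A·d² with d = y − 85:
  web: d = 0 mm → contributes +5 731 833 mm⁴
  top flange (beyond web): d = 77 mm → contributes +4 855 472 mm⁴
  bottom flange (beyond web): d = -77 mm → contributes +4 855 472 mm⁴
Total I = 15 442 777 mm⁴.
For the y-axis: x̄ = 20.22 mm.
Repeating about the centroidal y-axis gives I_y = 1 415 203 mm⁴.
Polar second moment: J = I_x + I_y = 16 857 980 mm⁴.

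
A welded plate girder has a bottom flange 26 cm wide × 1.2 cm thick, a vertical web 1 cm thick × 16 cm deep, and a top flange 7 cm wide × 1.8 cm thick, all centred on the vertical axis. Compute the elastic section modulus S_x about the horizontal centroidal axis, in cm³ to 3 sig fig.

Treat the section as a set of non-overlapping primitives; coordinates are from the bounding-box lower-left.
Bottom plate: 26 × 1.2, A = 31.2 cm², y = 0.6 cm, Ī = 3.744 cm⁴.
Web plate: 1 × 16, A = 16 cm², y = 9.2 cm, Ī = 341.33 cm⁴.
Top plate: 7 × 1.8, A = 12.6 cm², y = 18.1 cm, Ī = 3.402 cm⁴.
Centroid: ȳ = ΣA·y / ΣA = 6.5883 cm.
Transfer each piece to the horizontal centroidal axis using Ī + A·d² with d = y − 6.5883:
  bottom plate: d = -5.9883 cm → contributes +1122.6 cm⁴
  web plate: d = 2.6117 cm → contributes +450.47 cm⁴
  top plate: d = 11.512 cm → contributes +1673.1 cm⁴
Total I = 3246.2 cm⁴.
Extreme fibre distance c = 12.412 cm; S = I/c = 261.54 cm³.

S_x ≈ 262 cm³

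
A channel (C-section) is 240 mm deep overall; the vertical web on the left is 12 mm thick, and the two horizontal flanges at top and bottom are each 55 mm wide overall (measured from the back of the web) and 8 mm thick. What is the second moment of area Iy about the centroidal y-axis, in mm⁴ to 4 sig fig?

Split into non-overlapping primitives; take the origin at the lower-left of the bounding box.
Web: 12 × 240, A = 2 880 mm², x = 6 mm, Ī = 34 560 mm⁴.
Top flange (beyond web): 43 × 8, A = 344 mm², x = 33.5 mm, Ī = 53004.7 mm⁴.
Bottom flange (beyond web): 43 × 8, A = 344 mm², x = 33.5 mm, Ī = 53004.7 mm⁴.
Centroid: x̄ = ΣA·x / ΣA = 11.3027 mm.
Transfer each piece to the centroidal y-axis using Ī + A·d² with d = x − 11.3027:
  web: d = -5.30269 mm → contributes +115 541 mm⁴
  top flange (beyond web): d = 22.1973 mm → contributes +222 501 mm⁴
  bottom flange (beyond web): d = 22.1973 mm → contributes +222 501 mm⁴
Total I = 560 542 mm⁴.

Iy ≈ 5.605 × 10⁵ mm⁴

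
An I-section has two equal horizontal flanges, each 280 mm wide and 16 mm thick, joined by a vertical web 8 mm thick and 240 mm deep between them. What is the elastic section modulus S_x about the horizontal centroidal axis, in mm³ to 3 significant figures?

Decompose the section into non-overlapping parts with the origin at the bottom-left of its bounding rectangle.
Bottom flange: 280 × 16, A = 4 480 mm², y = 8 mm, Ī = 95 573 mm⁴.
Web: 8 × 240, A = 1 920 mm², y = 136 mm, Ī = 9 216 000 mm⁴.
Top flange: 280 × 16, A = 4 480 mm², y = 264 mm, Ī = 95 573 mm⁴.
By symmetry the centroid is at mid-height, ȳ = 136 mm.
Transfer each piece to the horizontal centroidal axis using Ī + A·d² with d = y − 136:
  bottom flange: d = -128 mm → contributes +73 495 893 mm⁴
  web: d = 0 mm → contributes +9 216 000 mm⁴
  top flange: d = 128 mm → contributes +73 495 893 mm⁴
Total I = 156 207 787 mm⁴.
Extreme fibre distance c = 136 mm; S = I/c = 1 148 587 mm³.

S_x ≈ 1.15 × 10⁶ mm³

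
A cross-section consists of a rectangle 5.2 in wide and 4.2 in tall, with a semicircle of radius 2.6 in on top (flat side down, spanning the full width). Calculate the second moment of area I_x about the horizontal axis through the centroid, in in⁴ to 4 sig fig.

Break the section into simple shapes (no overlaps), measuring from the bottom-left corner of the bounding box.
Rectangular body: 5.2 × 4.2, A = 21.84 in², y = 2.1 in, Ī = 32.1048 in⁴.
Semicircular cap: semicircle r = 2.6, A = 10.6186 in², y = 5.30347 in, Ī = 5.01563 in⁴.
Centroid: ȳ = ΣA·y / ΣA = 3.14799 in.
Transfer each piece to the horizontal axis through the centroid using Ī + A·d² with d = y − 3.14799:
  rectangular body: d = -1.04799 in → contributes +56.0914 in⁴
  semicircular cap: d = 2.15548 in → contributes +54.3506 in⁴
Total I = 110.442 in⁴.

I_x ≈ 110.4 in⁴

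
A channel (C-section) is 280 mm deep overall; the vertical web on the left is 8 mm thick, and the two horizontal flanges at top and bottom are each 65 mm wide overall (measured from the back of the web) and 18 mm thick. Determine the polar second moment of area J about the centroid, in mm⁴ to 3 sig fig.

Break the section into simple shapes (no overlaps), measuring from the bottom-left corner of the bounding box.
Web: 8 × 280, A = 2 240 mm², y = 140 mm, Ī = 14 634 667 mm⁴.
Top flange (beyond web): 57 × 18, A = 1 026 mm², y = 271 mm, Ī = 27 702 mm⁴.
Bottom flange (beyond web): 57 × 18, A = 1 026 mm², y = 9 mm, Ī = 27 702 mm⁴.
By symmetry the centroid is at mid-height, ȳ = 140 mm.
Transfer each piece to the centroidal x-axis using Ī + A·d² with d = y − 140:
  web: d = 0 mm → contributes +14 634 667 mm⁴
  top flange (beyond web): d = 131 mm → contributes +17 634 888 mm⁴
  bottom flange (beyond web): d = -131 mm → contributes +17 634 888 mm⁴
Total I = 49 904 443 mm⁴.
For the y-axis: x̄ = 19.538 mm.
Repeating about the centroidal y-axis gives I_y = 1 698 707 mm⁴.
Polar second moment: J = I_x + I_y = 51 603 150 mm⁴.

J ≈ 5.16 × 10⁷ mm⁴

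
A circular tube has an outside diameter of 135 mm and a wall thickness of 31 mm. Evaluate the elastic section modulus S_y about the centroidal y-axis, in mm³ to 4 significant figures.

Split into non-overlapping primitives; take the origin at the lower-left of the bounding box.
Outer circle: ⌀135, A = 14313.9 mm², x = 67.5 mm, Ī = 16 304 406 mm⁴.
Bore (subtracted): ⌀73, A = 4185.39 mm², x = 67.5 mm, Ī = 1 393 995 mm⁴.
By symmetry the centroid is at mid-width, x̄ = 67.5 mm.
All pieces are centred on the centroidal y-axis, so I = ΣĪ (holes subtracted) = 14 910 410 mm⁴.
Extreme fibre distance c = 67.5 mm; S = I/c = 220 895 mm³.

S_y ≈ 2.209 × 10⁵ mm³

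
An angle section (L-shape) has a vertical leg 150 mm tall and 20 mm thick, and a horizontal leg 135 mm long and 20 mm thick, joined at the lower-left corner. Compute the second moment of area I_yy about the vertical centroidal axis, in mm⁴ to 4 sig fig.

Decompose the section into non-overlapping parts with the origin at the bottom-left of its bounding rectangle.
Vertical leg: 20 × 150, A = 3 000 mm², x = 10 mm, Ī = 100 000 mm⁴.
Horizontal leg (remainder): 115 × 20, A = 2 300 mm², x = 77.5 mm, Ī = 2 534 792 mm⁴.
Centroid: x̄ = ΣA·x / ΣA = 39.2925 mm.
Transfer each piece to the vertical centroidal axis using Ī + A·d² with d = x − 39.2925:
  vertical leg: d = -29.2925 mm → contributes +2 674 143 mm⁴
  horizontal leg (remainder): d = 38.2075 mm → contributes +5 892 370 mm⁴
Total I = 8 566 513 mm⁴.

I_yy ≈ 8.567 × 10⁶ mm⁴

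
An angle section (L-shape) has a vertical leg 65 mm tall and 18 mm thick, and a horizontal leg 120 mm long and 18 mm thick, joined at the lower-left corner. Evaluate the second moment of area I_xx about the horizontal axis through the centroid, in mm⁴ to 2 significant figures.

I_xx ≈ 8.6 × 10⁵ mm⁴

Treat the section as a set of non-overlapping primitives; coordinates are from the bounding-box lower-left.
Vertical leg: 18 × 65, A = 1 170 mm², y = 32.5 mm, Ī = 411 938 mm⁴.
Horizontal leg (remainder): 102 × 18, A = 1 836 mm², y = 9 mm, Ī = 49 572 mm⁴.
Centroid: ȳ = ΣA·y / ΣA = 18.15 mm.
Transfer each piece to the horizontal axis through the centroid using Ī + A·d² with d = y − 18.15:
  vertical leg: d = 14.35 mm → contributes +652 977 mm⁴
  horizontal leg (remainder): d = -9.147 mm → contributes +203 176 mm⁴
Total I = 856 153 mm⁴.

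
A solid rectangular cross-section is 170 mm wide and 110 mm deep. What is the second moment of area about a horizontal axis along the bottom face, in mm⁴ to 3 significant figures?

The section: 170 × 110, A = 18 700 mm², y = 55 mm, Ī = 18 855 833 mm⁴.
Transfer it to the base of the section using Ī + A·d² with d = y − 0:
  the section: d = 55 mm → contributes +75 423 333 mm⁴
Total I = 75 423 333 mm⁴.

I_base ≈ 7.54 × 10⁷ mm⁴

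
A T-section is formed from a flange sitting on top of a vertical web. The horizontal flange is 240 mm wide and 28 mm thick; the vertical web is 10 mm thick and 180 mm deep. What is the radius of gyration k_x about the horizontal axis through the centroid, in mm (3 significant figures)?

k_x ≈ 49.2 mm

Split into non-overlapping primitives; take the origin at the lower-left of the bounding box.
Flange: 240 × 28, A = 6 720 mm², y = 194 mm, Ī = 439 040 mm⁴.
Web: 10 × 180, A = 1 800 mm², y = 90 mm, Ī = 4 860 000 mm⁴.
Centroid: ȳ = ΣA·y / ΣA = 172.03 mm.
Transfer each piece to the horizontal axis through the centroid using Ī + A·d² with d = y − 172.03:
  flange: d = 21.972 mm → contributes +3 683 196 mm⁴
  web: d = -82.028 mm → contributes +16 971 517 mm⁴
Total I = 20 654 713 mm⁴.
Radius of gyration: k = √(I/A) = √(20 654 713 / 8 520) = 49.237 mm.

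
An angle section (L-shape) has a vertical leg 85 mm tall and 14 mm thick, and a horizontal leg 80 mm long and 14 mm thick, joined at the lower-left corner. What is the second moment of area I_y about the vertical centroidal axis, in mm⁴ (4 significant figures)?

I_y ≈ 1.187 × 10⁶ mm⁴

Break the section into simple shapes (no overlaps), measuring from the bottom-left corner of the bounding box.
Vertical leg: 14 × 85, A = 1 190 mm², x = 7 mm, Ī = 19436.7 mm⁴.
Horizontal leg (remainder): 66 × 14, A = 924 mm², x = 47 mm, Ī = 335 412 mm⁴.
Centroid: x̄ = ΣA·x / ΣA = 24.4834 mm.
Transfer each piece to the vertical centroidal axis using Ī + A·d² with d = x − 24.4834:
  vertical leg: d = -17.4834 mm → contributes +383 185 mm⁴
  horizontal leg (remainder): d = 22.5166 mm → contributes +803 876 mm⁴
Total I = 1 187 061 mm⁴.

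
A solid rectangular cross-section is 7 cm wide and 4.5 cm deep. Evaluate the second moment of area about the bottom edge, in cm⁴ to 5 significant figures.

The section: 7 × 4.5, A = 31.5 cm², y = 2.25 cm, Ī = 53.15625 cm⁴.
Transfer it to the base of the section using Ī + A·d² with d = y − 0:
  the section: d = 2.25 cm → contributes +212.625 cm⁴
Total I = 212.625 cm⁴.

I_base ≈ 212.63 cm⁴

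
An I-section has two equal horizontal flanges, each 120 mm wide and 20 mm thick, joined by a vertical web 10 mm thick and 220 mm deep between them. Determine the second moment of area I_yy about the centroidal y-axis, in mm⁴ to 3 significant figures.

I_yy ≈ 5.78 × 10⁶ mm⁴

Split into non-overlapping primitives; take the origin at the lower-left of the bounding box.
Bottom flange: 120 × 20, A = 2 400 mm², x = 60 mm, Ī = 2 880 000 mm⁴.
Web: 10 × 220, A = 2 200 mm², x = 60 mm, Ī = 18 333 mm⁴.
Top flange: 120 × 20, A = 2 400 mm², x = 60 mm, Ī = 2 880 000 mm⁴.
By symmetry the centroid is at mid-width, x̄ = 60 mm.
All pieces are centred on the centroidal y-axis, so I = ΣĪ = 5 778 333 mm⁴.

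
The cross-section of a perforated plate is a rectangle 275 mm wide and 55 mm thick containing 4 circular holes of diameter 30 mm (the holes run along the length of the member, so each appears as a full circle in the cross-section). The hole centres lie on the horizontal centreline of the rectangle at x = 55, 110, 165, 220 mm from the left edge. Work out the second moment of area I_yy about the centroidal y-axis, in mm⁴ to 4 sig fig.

I_yy ≈ 8.447 × 10⁷ mm⁴

Split into non-overlapping primitives; take the origin at the lower-left of the bounding box.
Plate: 275 × 55, A = 15 125 mm², x = 137.5 mm, Ī = 95 319 010 mm⁴.
Hole 1 (subtracted): ⌀30, A = 706.858 mm², x = 55 mm, Ī = 39760.8 mm⁴.
Hole 2 (subtracted): ⌀30, A = 706.858 mm², x = 110 mm, Ī = 39760.8 mm⁴.
Hole 3 (subtracted): ⌀30, A = 706.858 mm², x = 165 mm, Ī = 39760.8 mm⁴.
Hole 4 (subtracted): ⌀30, A = 706.858 mm², x = 220 mm, Ī = 39760.8 mm⁴.
By symmetry the centroid is at mid-width, x̄ = 137.5 mm.
Transfer each piece to the centroidal y-axis using Ī + A·d² with d = x − 137.5:
  plate: d = 0 mm → contributes +95 319 010 mm⁴
  hole 1: d = -82.5 mm → contributes −4 850 815 mm⁴
  hole 2: d = -27.5 mm → contributes −574 322 mm⁴
  hole 3: d = 27.5 mm → contributes −574 322 mm⁴
  hole 4: d = 82.5 mm → contributes −4 850 815 mm⁴
Total I = 84 468 735 mm⁴.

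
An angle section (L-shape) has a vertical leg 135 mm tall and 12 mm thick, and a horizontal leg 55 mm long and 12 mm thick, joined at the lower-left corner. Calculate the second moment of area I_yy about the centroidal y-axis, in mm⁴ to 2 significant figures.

Split into non-overlapping primitives; take the origin at the lower-left of the bounding box.
Vertical leg: 12 × 135, A = 1 620 mm², x = 6 mm, Ī = 19 440 mm⁴.
Horizontal leg (remainder): 43 × 12, A = 516 mm², x = 33.5 mm, Ī = 79 507 mm⁴.
Centroid: x̄ = ΣA·x / ΣA = 12.64 mm.
Transfer each piece to the centroidal y-axis using Ī + A·d² with d = x − 12.64:
  vertical leg: d = -6.643 mm → contributes +90 935 mm⁴
  horizontal leg (remainder): d = 20.86 mm → contributes +303 969 mm⁴
Total I = 394 904 mm⁴.

I_yy ≈ 3.9 × 10⁵ mm⁴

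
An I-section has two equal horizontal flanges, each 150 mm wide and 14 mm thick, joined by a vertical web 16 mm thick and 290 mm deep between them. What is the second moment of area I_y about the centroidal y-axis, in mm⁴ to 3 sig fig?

Decompose the section into non-overlapping parts with the origin at the bottom-left of its bounding rectangle.
Bottom flange: 150 × 14, A = 2 100 mm², x = 75 mm, Ī = 3 937 500 mm⁴.
Web: 16 × 290, A = 4 640 mm², x = 75 mm, Ī = 98 987 mm⁴.
Top flange: 150 × 14, A = 2 100 mm², x = 75 mm, Ī = 3 937 500 mm⁴.
By symmetry the centroid is at mid-width, x̄ = 75 mm.
All pieces are centred on the centroidal y-axis, so I = ΣĪ = 7 973 987 mm⁴.

I_y ≈ 7.97 × 10⁶ mm⁴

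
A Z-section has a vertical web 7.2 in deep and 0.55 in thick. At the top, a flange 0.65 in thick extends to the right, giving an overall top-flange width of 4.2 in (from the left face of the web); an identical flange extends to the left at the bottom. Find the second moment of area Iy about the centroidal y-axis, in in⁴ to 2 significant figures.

Iy ≈ 26 in⁴

Decompose the section into non-overlapping parts with the origin at the bottom-left of its bounding rectangle.
Web: 0.55 × 7.2, A = 3.96 in², x = 3.925 in, Ī = 0.09983 in⁴.
Top flange (beyond web): 3.65 × 0.65, A = 2.373 in², x = 6.025 in, Ī = 2.634 in⁴.
Bottom flange (beyond web): 3.65 × 0.65, A = 2.373 in², x = 1.825 in, Ī = 2.634 in⁴.
Centroid: x̄ = ΣA·x / ΣA = 3.925 in.
Transfer each piece to the centroidal y-axis using Ī + A·d² with d = x − 3.925:
  web: d = 0 in → contributes +0.09983 in⁴
  top flange (beyond web): d = 2.1 in → contributes +13.1 in⁴
  bottom flange (beyond web): d = -2.1 in → contributes +13.1 in⁴
Total I = 26.29 in⁴.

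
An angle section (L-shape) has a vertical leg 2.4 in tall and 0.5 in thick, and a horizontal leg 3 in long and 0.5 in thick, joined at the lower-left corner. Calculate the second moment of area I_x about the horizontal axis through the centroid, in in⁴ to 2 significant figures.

I_x ≈ 1.2 in⁴

Break the section into simple shapes (no overlaps), measuring from the bottom-left corner of the bounding box.
Vertical leg: 0.5 × 2.4, A = 1.2 in², y = 1.2 in, Ī = 0.576 in⁴.
Horizontal leg (remainder): 2.5 × 0.5, A = 1.25 in², y = 0.25 in, Ī = 0.02604 in⁴.
Centroid: ȳ = ΣA·y / ΣA = 0.7153 in.
Transfer each piece to the horizontal axis through the centroid using Ī + A·d² with d = y − 0.7153:
  vertical leg: d = 0.4847 in → contributes +0.8579 in⁴
  horizontal leg (remainder): d = -0.4653 in → contributes +0.2967 in⁴
Total I = 1.155 in⁴.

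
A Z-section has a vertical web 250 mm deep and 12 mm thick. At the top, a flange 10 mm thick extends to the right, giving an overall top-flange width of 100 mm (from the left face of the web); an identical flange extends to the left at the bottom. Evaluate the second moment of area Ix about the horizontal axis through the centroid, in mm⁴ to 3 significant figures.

Ix ≈ 4.10 × 10⁷ mm⁴

Treat the section as a set of non-overlapping primitives; coordinates are from the bounding-box lower-left.
Web: 12 × 250, A = 3 000 mm², y = 125 mm, Ī = 15 625 000 mm⁴.
Top flange (beyond web): 88 × 10, A = 880 mm², y = 245 mm, Ī = 7333.3 mm⁴.
Bottom flange (beyond web): 88 × 10, A = 880 mm², y = 5 mm, Ī = 7333.3 mm⁴.
Centroid: ȳ = ΣA·y / ΣA = 125 mm.
Transfer each piece to the horizontal axis through the centroid using Ī + A·d² with d = y − 125:
  web: d = 0 mm → contributes +15 625 000 mm⁴
  top flange (beyond web): d = 120 mm → contributes +12 679 333 mm⁴
  bottom flange (beyond web): d = -120 mm → contributes +12 679 333 mm⁴
Total I = 40 983 667 mm⁴.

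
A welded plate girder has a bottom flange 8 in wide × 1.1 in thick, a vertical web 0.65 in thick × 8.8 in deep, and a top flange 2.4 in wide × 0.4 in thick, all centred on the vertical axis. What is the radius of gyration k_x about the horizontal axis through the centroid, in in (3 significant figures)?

Split into non-overlapping primitives; take the origin at the lower-left of the bounding box.
Bottom plate: 8 × 1.1, A = 8.8 in², y = 0.55 in, Ī = 0.88733 in⁴.
Web plate: 0.65 × 8.8, A = 5.72 in², y = 5.5 in, Ī = 36.913 in⁴.
Top plate: 2.4 × 0.4, A = 0.96 in², y = 10.1 in, Ī = 0.0128 in⁴.
Centroid: ȳ = ΣA·y / ΣA = 2.9713 in.
Transfer each piece to the horizontal axis through the centroid using Ī + A·d² with d = y − 2.9713:
  bottom plate: d = -2.4213 in → contributes +52.48 in⁴
  web plate: d = 2.5287 in → contributes +73.488 in⁴
  top plate: d = 7.1287 in → contributes +48.798 in⁴
Total I = 174.77 in⁴.
Radius of gyration: k = √(I/A) = √(174.77 / 15.48) = 3.36 in.

k_x ≈ 3.36 in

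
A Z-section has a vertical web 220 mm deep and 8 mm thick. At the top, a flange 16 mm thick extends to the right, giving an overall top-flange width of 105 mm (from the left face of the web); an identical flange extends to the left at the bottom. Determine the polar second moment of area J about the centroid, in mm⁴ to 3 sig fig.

Treat the section as a set of non-overlapping primitives; coordinates are from the bounding-box lower-left.
Web: 8 × 220, A = 1 760 mm², y = 110 mm, Ī = 7 098 667 mm⁴.
Top flange (beyond web): 97 × 16, A = 1 552 mm², y = 212 mm, Ī = 33 109 mm⁴.
Bottom flange (beyond web): 97 × 16, A = 1 552 mm², y = 8 mm, Ī = 33 109 mm⁴.
Centroid: ȳ = ΣA·y / ΣA = 110 mm.
Transfer each piece to the centroidal x-axis using Ī + A·d² with d = y − 110:
  web: d = 0 mm → contributes +7 098 667 mm⁴
  top flange (beyond web): d = 102 mm → contributes +16 180 117 mm⁴
  bottom flange (beyond web): d = -102 mm → contributes +16 180 117 mm⁴
Total I = 39 458 901 mm⁴.
For the y-axis: x̄ = 101 mm.
Repeating about the centroidal y-axis gives I_y = 10 998 581 mm⁴.
Polar second moment: J = I_x + I_y = 50 457 483 mm⁴.

J ≈ 5.05 × 10⁷ mm⁴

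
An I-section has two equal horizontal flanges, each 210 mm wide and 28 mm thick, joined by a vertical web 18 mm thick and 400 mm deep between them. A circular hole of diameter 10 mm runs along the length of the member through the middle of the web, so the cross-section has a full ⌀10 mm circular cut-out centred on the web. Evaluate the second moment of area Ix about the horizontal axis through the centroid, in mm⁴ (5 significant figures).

Ix ≈ 6.3533 × 10⁸ mm⁴

Decompose the section into non-overlapping parts with the origin at the bottom-left of its bounding rectangle.
Bottom flange: 210 × 28, A = 5 880 mm², y = 14 mm, Ī = 384 160 mm⁴.
Web: 18 × 400, A = 7 200 mm², y = 228 mm, Ī = 96 000 000 mm⁴.
Top flange: 210 × 28, A = 5 880 mm², y = 442 mm, Ī = 384 160 mm⁴.
Hole (subtracted): ⌀10, A = 78.53982 mm², y = 228 mm, Ī = 490.8739 mm⁴.
By symmetry the centroid is at mid-height, ȳ = 228 mm.
Transfer each piece to the horizontal axis through the centroid using Ī + A·d² with d = y − 228:
  bottom flange: d = -214 mm → contributes +269 664 640 mm⁴
  web: d = 0 mm → contributes +96 000 000 mm⁴
  top flange: d = 214 mm → contributes +269 664 640 mm⁴
  hole: d = 0 mm → contributes −490.8739 mm⁴
Total I = 635 328 789 mm⁴.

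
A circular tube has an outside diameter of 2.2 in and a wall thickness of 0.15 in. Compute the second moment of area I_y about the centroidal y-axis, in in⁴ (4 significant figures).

I_y ≈ 0.5102 in⁴

Decompose the section into non-overlapping parts with the origin at the bottom-left of its bounding rectangle.
Outer circle: ⌀2.2, A = 3.80133 in², x = 1.1 in, Ī = 1.1499 in⁴.
Bore (subtracted): ⌀1.9, A = 2.83529 in², x = 1.1 in, Ī = 0.639712 in⁴.
By symmetry the centroid is at mid-width, x̄ = 1.1 in.
All pieces are centred on the centroidal y-axis, so I = ΣĪ (holes subtracted) = 0.51019 in⁴.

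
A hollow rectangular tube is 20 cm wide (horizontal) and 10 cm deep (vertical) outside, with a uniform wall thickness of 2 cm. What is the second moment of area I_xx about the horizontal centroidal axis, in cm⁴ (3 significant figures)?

Treat the section as a set of non-overlapping primitives; coordinates are from the bounding-box lower-left.
Outer rectangle: 20 × 10, A = 200 cm², y = 5 cm, Ī = 1666.7 cm⁴.
Inner void (subtracted): 16 × 6, A = 96 cm², y = 5 cm, Ī = 288 cm⁴.
By symmetry the centroid is at mid-height, ȳ = 5 cm.
All pieces are centred on the horizontal centroidal axis, so I = ΣĪ (holes subtracted) = 1378.7 cm⁴.

I_xx ≈ 1380 cm⁴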